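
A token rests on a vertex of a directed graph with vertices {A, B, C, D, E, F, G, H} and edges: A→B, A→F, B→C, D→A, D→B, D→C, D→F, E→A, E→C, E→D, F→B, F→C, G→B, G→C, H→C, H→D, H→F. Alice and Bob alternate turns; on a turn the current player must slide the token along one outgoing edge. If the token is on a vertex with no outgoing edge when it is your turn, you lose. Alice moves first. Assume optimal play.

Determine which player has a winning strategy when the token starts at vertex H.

Alice wins.

Use the standard recursion: the mover loses at a terminal position; elsewhere, the mover wins exactly when some move hands the opponent an L position.
Every edge goes from a vertex to one that appears earlier in the order C, B, G, F, A, D, H, E, so processing vertices in that order labels each vertex after all of its successors.
C: no outgoing edge → L
B: can move to C, which is L ⇒ W
G: can move to C, which is L ⇒ W
F: can move to C, which is L ⇒ W
A: moves to F(W), B(W); every one is W ⇒ L
D: can move to A, which is L ⇒ W
H: can move to C, which is L ⇒ W
E: can move to A, which is L ⇒ W
The starting position H is W: Alice should move to C, handing over an L position.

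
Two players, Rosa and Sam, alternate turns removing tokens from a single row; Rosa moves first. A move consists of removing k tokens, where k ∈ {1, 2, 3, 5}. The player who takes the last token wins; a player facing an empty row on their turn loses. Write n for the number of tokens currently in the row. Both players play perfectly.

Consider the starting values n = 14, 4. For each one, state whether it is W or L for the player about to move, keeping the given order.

Build the W/L table. Terminal = L. A non-terminal position is W if it has a move to some L; otherwise it is L.
n=0: no move → L
n=1: →0(L), so W
n=2: →0(L), so W
n=3: →0(L), so W
n=4: →3(W), 2(W), 1(W) — all W, so L
n=5: →4(L), so W
n=6: →4(L), so W
n=7: →4(L), so W
n=8: →7(W), 6(W), 5(W), 3(W) — all W, so L
n=9: →8(L), so W
n=10: →8(L), so W
n=11: →8(L), so W
n=12: →11(W), 10(W), 9(W), 7(W) — all W, so L
n=13: →12(L), so W
n=14: →12(L), so W

14: W, 4: L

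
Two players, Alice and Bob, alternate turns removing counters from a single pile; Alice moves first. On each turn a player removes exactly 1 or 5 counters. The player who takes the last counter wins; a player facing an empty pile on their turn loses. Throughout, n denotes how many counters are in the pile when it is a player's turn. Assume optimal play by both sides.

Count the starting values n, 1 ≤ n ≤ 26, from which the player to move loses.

Positions with no move are L. A position that does have a move is losing for the player to move precisely when every available move leads to a winning position for the opponent. Fill in the labels:
n=0: no move → L
n=1: W (go to 0, an L position)
n=2: L (sole option 1(W) is W)
n=3: W (go to 2, an L position)
n=4: L (sole option 3(W) is W)
n=5: W (go to 4, an L position)
n=6: L (options 5(W), 1(W) are all W)
n=7: W (go to 6, an L position)
n=8: L (options 7(W), 3(W) are all W)
n=9: W (go to 8, an L position)
n=10: L (options 9(W), 5(W) are all W)
n=11: W (go to 10, an L position)
n=12: L (options 11(W), 7(W) are all W)
n=13: W (go to 12, an L position)
n=14: L (options 13(W), 9(W) are all W)
n=15: W (go to 14, an L position)
n=16: L (options 15(W), 11(W) are all W)
n=17: W (go to 16, an L position)
n=18: L (options 17(W), 13(W) are all W)
n=19: W (go to 18, an L position)
n=20: L (options 19(W), 15(W) are all W)
n=21: W (go to 20, an L position)
n=22: L (options 21(W), 17(W) are all W)
n=23: W (go to 22, an L position)
n=24: L (options 23(W), 19(W) are all W)
n=25: W (go to 24, an L position)
n=26: L (options 25(W), 21(W) are all W)
L entries with 1 ≤ n ≤ 26 (n=0 is outside the asked range and is not counted): n = 2, 4, 6, 8, 10, 12, 14, 16, 18, 20, 22, 24, 26; that makes 13.

13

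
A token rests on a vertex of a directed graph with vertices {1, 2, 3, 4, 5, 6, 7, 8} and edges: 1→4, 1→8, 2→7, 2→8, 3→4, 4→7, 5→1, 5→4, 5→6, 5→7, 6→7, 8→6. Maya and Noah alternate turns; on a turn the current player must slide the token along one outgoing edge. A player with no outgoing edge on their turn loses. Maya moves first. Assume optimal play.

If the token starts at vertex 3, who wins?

Classify positions by backward induction: terminal positions (no move available) are L. From any other position, the mover wins iff some move reaches an L.
Every edge goes from a vertex to one that appears earlier in the order 7, 4, 6, 3, 8, 1, 5, 2, so processing vertices in that order labels each vertex after all of its successors.
7: no outgoing edge → L
4: →7(L), so W
6: →7(L), so W
3: →4(W) only, which is W, so L
8: →6(W) only, which is W, so L
1: →8(L), so W
5: →7(L), so W
2: →8(L), so W
The starting position 3 is L: whatever Maya does, the opponent receives a W position.

Noah wins.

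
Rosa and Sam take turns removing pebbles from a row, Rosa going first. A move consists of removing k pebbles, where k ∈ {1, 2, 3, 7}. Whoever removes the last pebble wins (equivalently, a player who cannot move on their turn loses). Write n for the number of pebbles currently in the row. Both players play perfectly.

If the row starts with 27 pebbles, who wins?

Rosa wins.

Positions with no move are L. A position that does have a move is losing for the player to move precisely when every available move leads to a winning position for the opponent. Fill in the labels:
n=0: no move → L
n=1: →0(L), so W
n=2: →0(L), so W
n=3: →0(L), so W
n=4: →3(W), 2(W), 1(W) — all W, so L
n=5: →4(L), so W
n=6: →4(L), so W
n=7: →4(L), so W
n=8: →7(W), 6(W), 5(W), 1(W) — all W, so L
n=9: →8(L), so W
n=10: →8(L), so W
n=11: →8(L), so W
n=12: →11(W), 10(W), 9(W), 5(W) — all W, so L
n=13: →12(L), so W
n=14: →12(L), so W
n=15: →12(L), so W
n=16: →15(W), 14(W), 13(W), 9(W) — all W, so L
n=17: →16(L), so W
n=18: →16(L), so W
n=19: →16(L), so W
n=20: →19(W), 18(W), 17(W), 13(W) — all W, so L
n=21: →20(L), so W
n=22: →20(L), so W
n=23: →20(L), so W
n=24: →23(W), 22(W), 21(W), 17(W) — all W, so L
n=25: →24(L), so W
n=26: →24(L), so W
n=27: →24(L), so W
The starting position 27 is W: Rosa should remove 3, leaving 24, handing over an L position.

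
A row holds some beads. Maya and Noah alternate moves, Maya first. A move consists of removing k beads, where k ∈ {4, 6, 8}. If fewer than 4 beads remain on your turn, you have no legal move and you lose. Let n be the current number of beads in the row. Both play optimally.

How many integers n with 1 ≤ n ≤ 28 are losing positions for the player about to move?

Use the standard recursion: the mover loses at a terminal position; elsewhere, the mover wins exactly when some move hands the opponent an L position.
n=0: no move → L
n=1: no move → L
n=2: no move → L
n=3: no move → L
n=4: →0(L), so W
n=5: →1(L), so W
n=6: →2(L), so W
n=7: →3(L), so W
n=8: →2(L), so W
n=9: →3(L), so W
n=10: →2(L), so W
n=11: →3(L), so W
n=12: →8(W), 6(W), 4(W) — all W, so L
n=13: →9(W), 7(W), 5(W) — all W, so L
n=14: →10(W), 8(W), 6(W) — all W, so L
n=15: →11(W), 9(W), 7(W) — all W, so L
n=16: →12(L), so W
n=17: →13(L), so W
n=18: →14(L), so W
n=19: →15(L), so W
n=20: →14(L), so W
n=21: →15(L), so W
n=22: →14(L), so W
n=23: →15(L), so W
n=24: →20(W), 18(W), 16(W) — all W, so L
n=25: →21(W), 19(W), 17(W) — all W, so L
n=26: →22(W), 20(W), 18(W) — all W, so L
n=27: →23(W), 21(W), 19(W) — all W, so L
n=28: →24(L), so W
L entries with 1 ≤ n ≤ 28 (n=0 is outside the asked range and is not counted): n = 1, 2, 3, 12, 13, 14, 15, 24, 25, 26, 27; that makes 11.

11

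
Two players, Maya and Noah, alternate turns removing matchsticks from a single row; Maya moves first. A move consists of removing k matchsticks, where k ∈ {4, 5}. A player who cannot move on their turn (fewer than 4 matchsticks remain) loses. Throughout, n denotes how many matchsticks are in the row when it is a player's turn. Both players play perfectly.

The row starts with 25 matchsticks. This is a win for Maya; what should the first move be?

Use the standard recursion: the mover loses at a terminal position; elsewhere, the mover wins exactly when some move hands the opponent an L position.
n=0: no move → L
n=1: no move → L
n=2: no move → L
n=3: no move → L
n=4: W (go to 0, an L position)
n=5: W (go to 1, an L position)
n=6: W (go to 2, an L position)
n=7: W (go to 3, an L position)
n=8: W (go to 3, an L position)
n=9: L (options 5(W), 4(W) are all W)
n=10: L (options 6(W), 5(W) are all W)
n=11: L (options 7(W), 6(W) are all W)
n=12: L (options 8(W), 7(W) are all W)
n=13: W (go to 9, an L position)
n=14: W (go to 10, an L position)
n=15: W (go to 11, an L position)
n=16: W (go to 12, an L position)
n=17: W (go to 12, an L position)
n=18: L (options 14(W), 13(W) are all W)
n=19: L (options 15(W), 14(W) are all W)
n=20: L (options 16(W), 15(W) are all W)
n=21: L (options 17(W), 16(W) are all W)
n=22: W (go to 18, an L position)
n=23: W (go to 19, an L position)
n=24: W (go to 20, an L position)
n=25: W (go to 21, an L position)
From 25, the L positions reachable in one move are: 21, 20. Any move reaching one of these is winning.

Remove 4, leaving 21.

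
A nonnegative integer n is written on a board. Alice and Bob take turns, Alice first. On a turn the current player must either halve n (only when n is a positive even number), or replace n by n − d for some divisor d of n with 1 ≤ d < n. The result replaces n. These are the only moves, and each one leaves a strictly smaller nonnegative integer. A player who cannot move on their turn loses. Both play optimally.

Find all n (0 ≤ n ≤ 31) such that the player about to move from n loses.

0, 1, 3, 5, 7, 9, 11, 13, 15, 17, 19, 21, 23, 25, 27, 29, 31

Use the standard recursion: the mover loses at a terminal position; elsewhere, the mover wins exactly when some move hands the opponent an L position.
n=0: no move → L
n=1: no move → L
n=2: W (go to 1, an L position)
n=3: L (sole option 2(W) is W)
n=4: W (go to 3, an L position)
n=5: L (sole option 4(W) is W)
n=6: W (go to 3, an L position)
n=7: L (sole option 6(W) is W)
n=8: W (go to 7, an L position)
n=9: L (options 6(W), 8(W) are all W)
n=10: W (go to 5, an L position)
n=11: L (sole option 10(W) is W)
n=12: W (go to 9, an L position)
n=13: L (sole option 12(W) is W)
n=14: W (go to 7, an L position)
n=15: L (options 10(W), 12(W), 14(W) are all W)
n=16: W (go to 15, an L position)
n=17: L (sole option 16(W) is W)
n=18: W (go to 9, an L position)
n=19: L (sole option 18(W) is W)
n=20: W (go to 15, an L position)
n=21: L (options 14(W), 18(W), 20(W) are all W)
n=22: W (go to 11, an L position)
n=23: L (sole option 22(W) is W)
n=24: W (go to 21, an L position)
n=25: L (options 20(W), 24(W) are all W)
n=26: W (go to 13, an L position)
n=27: L (options 18(W), 24(W), 26(W) are all W)
n=28: W (go to 21, an L position)
n=29: L (sole option 28(W) is W)
n=30: W (go to 15, an L position)
n=31: L (sole option 30(W) is W)
The losing starting values of n are exactly the entries labelled L in this table (17 of them).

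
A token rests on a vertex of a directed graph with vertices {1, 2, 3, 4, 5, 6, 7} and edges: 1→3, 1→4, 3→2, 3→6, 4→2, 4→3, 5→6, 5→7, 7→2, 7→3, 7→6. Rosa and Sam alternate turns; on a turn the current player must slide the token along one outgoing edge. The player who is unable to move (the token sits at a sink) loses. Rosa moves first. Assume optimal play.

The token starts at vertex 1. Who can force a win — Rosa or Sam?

Classify positions by backward induction: terminal positions (no move available) are L. From any other position, the mover wins iff some move reaches an L.
Every edge goes from a vertex to one that appears earlier in the order 6, 2, 3, 7, 4, 5, 1, so processing vertices in that order labels each vertex after all of its successors.
6: no outgoing edge → L
2: no outgoing edge → L
3: can move to 2, which is L ⇒ W
7: can move to 2, which is L ⇒ W
4: can move to 2, which is L ⇒ W
5: can move to 6, which is L ⇒ W
1: moves to 4(W), 3(W); every one is W ⇒ L
The starting position 1 is L: whatever Rosa does, the opponent receives a W position.

Sam wins.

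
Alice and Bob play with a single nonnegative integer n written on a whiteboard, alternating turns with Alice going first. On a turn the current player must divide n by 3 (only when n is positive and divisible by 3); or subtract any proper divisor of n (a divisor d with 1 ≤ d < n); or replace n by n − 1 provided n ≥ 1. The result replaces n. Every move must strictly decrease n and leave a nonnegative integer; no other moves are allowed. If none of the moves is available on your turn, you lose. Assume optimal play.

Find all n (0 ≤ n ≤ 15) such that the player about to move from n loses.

Label each position W (a win for the player to move) or L (a loss). A position with no legal move is L; any other position is W exactly when some move reaches an L, and L when every move reaches a W.
n=0: no move → L
n=1: W (go to 0, an L position)
n=2: L (sole option 1(W) is W)
n=3: W (go to 2, an L position)
n=4: W (go to 2, an L position)
n=5: L (sole option 4(W) is W)
n=6: W (go to 2, an L position)
n=7: L (sole option 6(W) is W)
n=8: W (go to 7, an L position)
n=9: L (options 3(W), 6(W), 8(W) are all W)
n=10: W (go to 5, an L position)
n=11: L (sole option 10(W) is W)
n=12: W (go to 9, an L position)
n=13: L (sole option 12(W) is W)
n=14: W (go to 7, an L position)
n=15: W (go to 5, an L position)
Reading off the rows marked L gives the requested list; there are 7 such values of n.

0, 2, 5, 7, 9, 11, 13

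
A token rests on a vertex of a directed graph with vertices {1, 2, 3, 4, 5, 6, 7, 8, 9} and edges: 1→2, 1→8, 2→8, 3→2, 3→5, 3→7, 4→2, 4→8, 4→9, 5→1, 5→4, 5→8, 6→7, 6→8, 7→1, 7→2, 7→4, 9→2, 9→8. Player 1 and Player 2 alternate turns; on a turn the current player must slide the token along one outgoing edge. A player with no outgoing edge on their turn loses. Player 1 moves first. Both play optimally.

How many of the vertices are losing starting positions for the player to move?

Work bottom-up. With no move the player to move loses. Otherwise the position is W if at least one move leads to an L position for the opponent, and L if every move leads to a W.
Every edge goes from a vertex to one that appears earlier in the order 8, 2, 9, 4, 1, 5, 7, 6, 3, so processing vertices in that order labels each vertex after all of its successors.
8: no outgoing edge → L
2: reaches L-position 8 → W
9: reaches L-position 8 → W
4: reaches L-position 8 → W
1: reaches L-position 8 → W
5: reaches L-position 8 → W
7: only reaches 1(W), 4(W), 2(W), all W → L
6: reaches L-position 7 → W
3: reaches L-position 7 → W
The L vertices are 7, 8; that is 2 in all.

2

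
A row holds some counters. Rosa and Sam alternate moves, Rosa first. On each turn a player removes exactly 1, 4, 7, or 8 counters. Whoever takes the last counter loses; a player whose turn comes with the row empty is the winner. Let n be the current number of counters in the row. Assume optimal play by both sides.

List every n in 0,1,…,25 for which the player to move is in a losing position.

Positions with no move are W. A position that does have a move is losing for the player to move precisely when every available move leads to a winning position for the opponent. Fill in the labels:
n=0: no move; the opponent has just taken the last counter and therefore loses → W
n=1: L (sole option 0(W) is W)
n=2: W (go to 1, an L position)
n=3: L (sole option 2(W) is W)
n=4: W (go to 3, an L position)
n=5: W (go to 1, an L position)
n=6: L (options 5(W), 2(W) are all W)
n=7: W (go to 6, an L position)
n=8: W (go to 1, an L position)
n=9: W (go to 1, an L position)
n=10: W (go to 6, an L position)
n=11: W (go to 3, an L position)
n=12: L (options 11(W), 8(W), 5(W), 4(W) are all W)
n=13: W (go to 12, an L position)
n=14: W (go to 6, an L position)
n=15: L (options 14(W), 11(W), 8(W), 7(W) are all W)
n=16: W (go to 15, an L position)
n=17: L (options 16(W), 13(W), 10(W), 9(W) are all W)
n=18: W (go to 17, an L position)
n=19: W (go to 15, an L position)
n=20: W (go to 12, an L position)
n=21: W (go to 17, an L position)
n=22: W (go to 15, an L position)
n=23: W (go to 15, an L position)
n=24: W (go to 17, an L position)
n=25: W (go to 17, an L position)
The losing starting values of n are exactly the entries labelled L in this table (6 of them).

1, 3, 6, 12, 15, 17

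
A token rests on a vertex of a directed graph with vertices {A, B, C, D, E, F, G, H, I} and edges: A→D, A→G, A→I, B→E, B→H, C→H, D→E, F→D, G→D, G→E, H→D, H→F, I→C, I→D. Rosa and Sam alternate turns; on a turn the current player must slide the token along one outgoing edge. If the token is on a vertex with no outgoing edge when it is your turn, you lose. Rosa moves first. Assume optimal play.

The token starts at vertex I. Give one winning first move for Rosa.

Classify positions by backward induction: terminal positions (no move available) are L. From any other position, the mover wins iff some move reaches an L.
Every edge goes from a vertex to one that appears earlier in the order E, D, F, G, H, C, I, A, B, so processing vertices in that order labels each vertex after all of its successors.
E: no outgoing edge → L
D: can move to E, which is L ⇒ W
F: the only move is to D(W), a W ⇒ L
G: can move to E, which is L ⇒ W
H: can move to F, which is L ⇒ W
C: the only move is to H(W), a W ⇒ L
I: can move to C, which is L ⇒ W
A: moves to I(W), G(W), D(W); every one is W ⇒ L
B: can move to E, which is L ⇒ W
From I, the L positions reachable in one move are: C.

Move to C.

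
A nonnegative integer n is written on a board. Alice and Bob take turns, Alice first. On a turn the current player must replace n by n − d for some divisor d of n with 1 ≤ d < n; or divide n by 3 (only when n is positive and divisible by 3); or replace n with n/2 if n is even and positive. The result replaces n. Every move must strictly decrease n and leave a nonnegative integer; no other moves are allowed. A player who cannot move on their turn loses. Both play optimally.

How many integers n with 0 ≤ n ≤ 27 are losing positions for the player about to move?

12

Work bottom-up. With no move the player to move loses. Otherwise the position is W if at least one move leads to an L position for the opponent, and L if every move leads to a W.
n=0: no move → L
n=1: no move → L
n=2: →1(L), so W
n=3: →1(L), so W
n=4: →2(W), 3(W) — all W, so L
n=5: →4(L), so W
n=6: →4(L), so W
n=7: →6(W) only, which is W, so L
n=8: →4(L), so W
n=9: →3(W), 6(W), 8(W) — all W, so L
n=10: →9(L), so W
n=11: →10(W) only, which is W, so L
n=12: →4(L), so W
n=13: →12(W) only, which is W, so L
n=14: →7(L), so W
n=15: →5(W), 10(W), 12(W), 14(W) — all W, so L
n=16: →15(L), so W
n=17: →16(W) only, which is W, so L
n=18: →9(L), so W
n=19: →18(W) only, which is W, so L
n=20: →15(L), so W
n=21: →7(L), so W
n=22: →11(L), so W
n=23: →22(W) only, which is W, so L
n=24: →23(L), so W
n=25: →20(W), 24(W) — all W, so L
n=26: →13(L), so W
n=27: →9(L), so W
L entries with 0 ≤ n ≤ 27: n = 0, 1, 4, 7, 9, 11, 13, 15, 17, 19, 23, 25; that makes 12.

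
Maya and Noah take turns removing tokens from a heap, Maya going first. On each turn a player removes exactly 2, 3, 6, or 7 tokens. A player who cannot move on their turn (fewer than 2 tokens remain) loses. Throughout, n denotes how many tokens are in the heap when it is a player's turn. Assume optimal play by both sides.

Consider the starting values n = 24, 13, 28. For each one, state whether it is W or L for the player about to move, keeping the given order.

Label each position W (a win for the player to move) or L (a loss). A position with no legal move is L; any other position is W exactly when some move reaches an L, and L when every move reaches a W.
n=0: no move → L
n=1: no move → L
n=2: →0(L), so W
n=3: →1(L), so W
n=4: →1(L), so W
n=5: →3(W), 2(W) — all W, so L
n=6: →0(L), so W
n=7: →5(L), so W
n=8: →5(L), so W
n=9: →7(W), 6(W), 3(W), 2(W) — all W, so L
n=10: →8(W), 7(W), 4(W), 3(W) — all W, so L
n=11: →9(L), so W
n=12: →10(L), so W
n=13: →10(L), so W
n=14: →12(W), 11(W), 8(W), 7(W) — all W, so L
n=15: →9(L), so W
n=16: →14(L), so W
n=17: →14(L), so W
n=18: →16(W), 15(W), 12(W), 11(W) — all W, so L
n=19: →17(W), 16(W), 13(W), 12(W) — all W, so L
n=20: →18(L), so W
n=21: →19(L), so W
n=22: →19(L), so W
n=23: →21(W), 20(W), 17(W), 16(W) — all W, so L
n=24: →18(L), so W
n=25: →23(L), so W
n=26: →23(L), so W
n=27: →25(W), 24(W), 21(W), 20(W) — all W, so L
n=28: →26(W), 25(W), 22(W), 21(W) — all W, so L

24: W, 13: W, 28: L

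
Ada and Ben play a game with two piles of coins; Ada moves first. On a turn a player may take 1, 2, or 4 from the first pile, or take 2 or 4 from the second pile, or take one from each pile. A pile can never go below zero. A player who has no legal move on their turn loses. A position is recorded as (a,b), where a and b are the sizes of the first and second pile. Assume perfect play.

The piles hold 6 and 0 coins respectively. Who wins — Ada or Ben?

Classify positions by backward induction: terminal positions (no move available) are L. From any other position, the mover wins iff some move reaches an L.
No move ever increases a pile, so every position that can arise here has a ≤ 6 and b ≤ 0; it is enough to label the cells with 0 ≤ a ≤ 6 and 0 ≤ b ≤ 0.
Every move lowers a or b (never raises either), so fill the grid row by row in increasing a, and left to right within a row: each cell's successors are then already labelled.
      b=0
a=0:    L
a=1:    W
a=2:    W
a=3:    L
a=4:    W
a=5:    W
a=6:    L
Cells with no legal move (terminal, hence L): (0,0).
The remaining L cells, each justified by listing all of its moves:
(3,0): L (options (2,0)(W), (1,0)(W) are all W)
(6,0): L (options (5,0)(W), (4,0)(W), (2,0)(W) are all W)
Every other cell has at least one move into one of the L cells above, so it is W.
The starting position (6,0) is L: whatever Ada does, the opponent receives a W position.

Ben wins.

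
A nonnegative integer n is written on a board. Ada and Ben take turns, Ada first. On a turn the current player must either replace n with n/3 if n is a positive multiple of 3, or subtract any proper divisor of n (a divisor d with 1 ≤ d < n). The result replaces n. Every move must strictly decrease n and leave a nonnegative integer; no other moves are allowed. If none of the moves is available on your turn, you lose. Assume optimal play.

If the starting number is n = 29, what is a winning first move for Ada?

Label each position W (a win for the player to move) or L (a loss). A position with no legal move is L; any other position is W exactly when some move reaches an L, and L when every move reaches a W.
n=0: no move → L
n=1: no move → L
n=2: can move to 1, which is L ⇒ W
n=3: can move to 1, which is L ⇒ W
n=4: moves to 2(W), 3(W); every one is W ⇒ L
n=5: can move to 4, which is L ⇒ W
n=6: can move to 4, which is L ⇒ W
n=7: the only move is to 6(W), a W ⇒ L
n=8: can move to 4, which is L ⇒ W
n=9: moves to 3(W), 6(W), 8(W); every one is W ⇒ L
n=10: can move to 9, which is L ⇒ W
n=11: the only move is to 10(W), a W ⇒ L
n=12: can move to 4, which is L ⇒ W
n=13: the only move is to 12(W), a W ⇒ L
n=14: can move to 7, which is L ⇒ W
n=15: moves to 5(W), 10(W), 12(W), 14(W); every one is W ⇒ L
n=16: can move to 15, which is L ⇒ W
n=17: the only move is to 16(W), a W ⇒ L
n=18: can move to 9, which is L ⇒ W
n=19: the only move is to 18(W), a W ⇒ L
n=20: can move to 15, which is L ⇒ W
n=21: can move to 7, which is L ⇒ W
n=22: can move to 11, which is L ⇒ W
n=23: the only move is to 22(W), a W ⇒ L
n=24: can move to 23, which is L ⇒ W
n=25: moves to 20(W), 24(W); every one is W ⇒ L
n=26: can move to 13, which is L ⇒ W
n=27: can move to 9, which is L ⇒ W
n=28: moves to 14(W), 21(W), 24(W), 26(W), 27(W); every one is W ⇒ L
n=29: can move to 28, which is L ⇒ W
From 29, the L positions reachable in one move are: 28.

Move to 28.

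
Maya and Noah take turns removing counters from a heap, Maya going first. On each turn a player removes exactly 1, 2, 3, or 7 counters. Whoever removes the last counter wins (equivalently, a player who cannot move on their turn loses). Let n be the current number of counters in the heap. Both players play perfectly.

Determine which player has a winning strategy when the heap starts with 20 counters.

Noah wins.

Use the standard recursion: the mover loses at a terminal position; elsewhere, the mover wins exactly when some move hands the opponent an L position.
n=0: no move → L
n=1: →0(L), so W
n=2: →0(L), so W
n=3: →0(L), so W
n=4: →3(W), 2(W), 1(W) — all W, so L
n=5: →4(L), so W
n=6: →4(L), so W
n=7: →4(L), so W
n=8: →7(W), 6(W), 5(W), 1(W) — all W, so L
n=9: →8(L), so W
n=10: →8(L), so W
n=11: →8(L), so W
n=12: →11(W), 10(W), 9(W), 5(W) — all W, so L
n=13: →12(L), so W
n=14: →12(L), so W
n=15: →12(L), so W
n=16: →15(W), 14(W), 13(W), 9(W) — all W, so L
n=17: →16(L), so W
n=18: →16(L), so W
n=19: →16(L), so W
n=20: →19(W), 18(W), 17(W), 13(W) — all W, so L
The starting position 20 is L: whatever Maya does, the opponent receives a W position.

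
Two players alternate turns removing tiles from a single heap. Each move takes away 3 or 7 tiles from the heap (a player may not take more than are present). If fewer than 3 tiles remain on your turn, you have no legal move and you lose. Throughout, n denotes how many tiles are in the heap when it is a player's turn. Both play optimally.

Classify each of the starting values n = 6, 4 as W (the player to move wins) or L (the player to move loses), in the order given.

6: L, 4: W

Compute win/loss labels from the base case upward. A position with no move is L. Any other position is W if it can reach an L in one move, else L.
n=0: no move → L
n=1: no move → L
n=2: no move → L
n=3: can move to 0, which is L ⇒ W
n=4: can move to 1, which is L ⇒ W
n=5: can move to 2, which is L ⇒ W
n=6: the only move is to 3(W), a W ⇒ L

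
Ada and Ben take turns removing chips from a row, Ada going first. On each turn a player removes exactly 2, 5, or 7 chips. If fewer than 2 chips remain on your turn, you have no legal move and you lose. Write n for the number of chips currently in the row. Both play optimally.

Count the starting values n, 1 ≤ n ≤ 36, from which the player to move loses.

11

Work bottom-up. With no move the player to move loses. Otherwise the position is W if at least one move leads to an L position for the opponent, and L if every move leads to a W.
n=0: no move → L
n=1: no move → L
n=2: →0(L), so W
n=3: →1(L), so W
n=4: →2(W) only, which is W, so L
n=5: →0(L), so W
n=6: →4(L), so W
n=7: →0(L), so W
n=8: →1(L), so W
n=9: →4(L), so W
n=10: →8(W), 5(W), 3(W) — all W, so L
n=11: →4(L), so W
n=12: →10(L), so W
n=13: →11(W), 8(W), 6(W) — all W, so L
n=14: →12(W), 9(W), 7(W) — all W, so L
n=15: →13(L), so W
n=16: →14(L), so W
n=17: →10(L), so W
n=18: →13(L), so W
n=19: →14(L), so W
n=20: →13(L), so W
n=21: →14(L), so W
n=22: →20(W), 17(W), 15(W) — all W, so L
n=23: →21(W), 18(W), 16(W) — all W, so L
n=24: →22(L), so W
n=25: →23(L), so W
n=26: →24(W), 21(W), 19(W) — all W, so L
n=27: →22(L), so W
n=28: →26(L), so W
n=29: →22(L), so W
n=30: →23(L), so W
n=31: →26(L), so W
n=32: →30(W), 27(W), 25(W) — all W, so L
n=33: →26(L), so W
n=34: →32(L), so W
n=35: →33(W), 30(W), 28(W) — all W, so L
n=36: →34(W), 31(W), 29(W) — all W, so L
L entries with 1 ≤ n ≤ 36 (n=0 is outside the asked range and is not counted): n = 1, 4, 10, 13, 14, 22, 23, 26, 32, 35, 36; that makes 11.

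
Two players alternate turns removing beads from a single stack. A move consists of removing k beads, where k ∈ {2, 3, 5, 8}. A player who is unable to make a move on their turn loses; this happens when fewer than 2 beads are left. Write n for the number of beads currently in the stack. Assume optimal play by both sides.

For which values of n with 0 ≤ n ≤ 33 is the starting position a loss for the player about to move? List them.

Build the W/L table. Terminal = L. A non-terminal position is W if it has a move to some L; otherwise it is L.
n=0: no move → L
n=1: no move → L
n=2: reaches L-position 0 → W
n=3: reaches L-position 1 → W
n=4: reaches L-position 1 → W
n=5: reaches L-position 0 → W
n=6: reaches L-position 1 → W
n=7: only reaches 5(W), 4(W), 2(W), all W → L
n=8: reaches L-position 0 → W
n=9: reaches L-position 7 → W
n=10: reaches L-position 7 → W
n=11: only reaches 9(W), 8(W), 6(W), 3(W), all W → L
n=12: reaches L-position 7 → W
n=13: reaches L-position 11 → W
n=14: reaches L-position 11 → W
n=15: reaches L-position 7 → W
n=16: reaches L-position 11 → W
n=17: only reaches 15(W), 14(W), 12(W), 9(W), all W → L
n=18: only reaches 16(W), 15(W), 13(W), 10(W), all W → L
n=19: reaches L-position 17 → W
n=20: reaches L-position 18 → W
n=21: reaches L-position 18 → W
n=22: reaches L-position 17 → W
n=23: reaches L-position 18 → W
n=24: only reaches 22(W), 21(W), 19(W), 16(W), all W → L
n=25: reaches L-position 17 → W
n=26: reaches L-position 24 → W
n=27: reaches L-position 24 → W
n=28: only reaches 26(W), 25(W), 23(W), 20(W), all W → L
n=29: reaches L-position 24 → W
n=30: reaches L-position 28 → W
n=31: reaches L-position 28 → W
n=32: reaches L-position 24 → W
n=33: reaches L-position 28 → W
Reading off the rows marked L gives the requested list; there are 8 such values of n.

0, 1, 7, 11, 17, 18, 24, 28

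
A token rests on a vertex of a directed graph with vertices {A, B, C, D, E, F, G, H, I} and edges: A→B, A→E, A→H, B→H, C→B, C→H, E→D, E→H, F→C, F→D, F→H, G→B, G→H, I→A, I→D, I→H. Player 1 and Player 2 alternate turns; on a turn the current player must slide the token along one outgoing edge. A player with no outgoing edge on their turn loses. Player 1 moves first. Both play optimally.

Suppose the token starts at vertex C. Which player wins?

Positions with no move are L. A position that does have a move is losing for the player to move precisely when every available move leads to a winning position for the opponent. Fill in the labels:
Every edge goes from a vertex to one that appears earlier in the order H, D, B, E, C, F, G, A, I, so processing vertices in that order labels each vertex after all of its successors.
H: no outgoing edge → L
D: no outgoing edge → L
B: can move to H, which is L ⇒ W
E: can move to D, which is L ⇒ W
C: can move to H, which is L ⇒ W
F: can move to D, which is L ⇒ W
G: can move to H, which is L ⇒ W
A: can move to H, which is L ⇒ W
I: can move to D, which is L ⇒ W
From C Player 1 can move to H, reaching an L position.

Player 1 wins.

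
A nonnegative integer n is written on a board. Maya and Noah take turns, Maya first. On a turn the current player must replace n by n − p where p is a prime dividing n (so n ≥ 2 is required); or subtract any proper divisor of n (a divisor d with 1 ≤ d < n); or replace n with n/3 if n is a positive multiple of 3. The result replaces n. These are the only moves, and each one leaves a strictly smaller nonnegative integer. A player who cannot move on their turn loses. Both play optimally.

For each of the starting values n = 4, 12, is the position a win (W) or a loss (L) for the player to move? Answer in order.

4: L, 12: W

Compute win/loss labels from the base case upward. A position with no move is L. Any other position is W if it can reach an L in one move, else L.
n=0: no move → L
n=1: no move → L
n=2: reaches L-position 0 → W
n=3: reaches L-position 0 → W
n=4: only reaches 2(W), 3(W), all W → L
n=5: reaches L-position 0 → W
n=6: reaches L-position 4 → W
n=7: reaches L-position 0 → W
n=8: reaches L-position 4 → W
n=9: only reaches 3(W), 6(W), 8(W), all W → L
n=10: reaches L-position 9 → W
n=11: reaches L-position 0 → W
n=12: reaches L-position 4 → W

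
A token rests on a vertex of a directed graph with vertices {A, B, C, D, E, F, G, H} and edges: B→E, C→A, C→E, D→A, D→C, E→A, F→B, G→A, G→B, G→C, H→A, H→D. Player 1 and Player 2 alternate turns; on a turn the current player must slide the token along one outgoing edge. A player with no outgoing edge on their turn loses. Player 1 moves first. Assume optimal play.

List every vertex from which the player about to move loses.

Work bottom-up. With no move the player to move loses. Otherwise the position is W if at least one move leads to an L position for the opponent, and L if every move leads to a W.
Every edge goes from a vertex to one that appears earlier in the order A, E, C, D, B, G, H, F, so processing vertices in that order labels each vertex after all of its successors.
A: no outgoing edge → L
E: W (go to A, an L position)
C: W (go to A, an L position)
D: W (go to A, an L position)
B: L (sole option E(W) is W)
G: W (go to B, an L position)
H: W (go to A, an L position)
F: W (go to B, an L position)
The losing starting vertices are exactly the entries labelled L in this table (2 of them).

A, B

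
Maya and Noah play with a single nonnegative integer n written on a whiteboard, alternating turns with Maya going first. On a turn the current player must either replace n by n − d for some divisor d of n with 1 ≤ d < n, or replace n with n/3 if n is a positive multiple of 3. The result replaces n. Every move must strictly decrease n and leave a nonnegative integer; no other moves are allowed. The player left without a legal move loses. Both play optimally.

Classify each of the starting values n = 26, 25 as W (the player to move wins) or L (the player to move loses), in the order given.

Positions with no move are L. A position that does have a move is losing for the player to move precisely when every available move leads to a winning position for the opponent. Fill in the labels:
n=0: no move → L
n=1: no move → L
n=2: can move to 1, which is L ⇒ W
n=3: can move to 1, which is L ⇒ W
n=4: moves to 2(W), 3(W); every one is W ⇒ L
n=5: can move to 4, which is L ⇒ W
n=6: can move to 4, which is L ⇒ W
n=7: the only move is to 6(W), a W ⇒ L
n=8: can move to 4, which is L ⇒ W
n=9: moves to 3(W), 6(W), 8(W); every one is W ⇒ L
n=10: can move to 9, which is L ⇒ W
n=11: the only move is to 10(W), a W ⇒ L
n=12: can move to 4, which is L ⇒ W
n=13: the only move is to 12(W), a W ⇒ L
n=14: can move to 7, which is L ⇒ W
n=15: moves to 5(W), 10(W), 12(W), 14(W); every one is W ⇒ L
n=16: can move to 15, which is L ⇒ W
n=17: the only move is to 16(W), a W ⇒ L
n=18: can move to 9, which is L ⇒ W
n=19: the only move is to 18(W), a W ⇒ L
n=20: can move to 15, which is L ⇒ W
n=21: can move to 7, which is L ⇒ W
n=22: can move to 11, which is L ⇒ W
n=23: the only move is to 22(W), a W ⇒ L
n=24: can move to 23, which is L ⇒ W
n=25: moves to 20(W), 24(W); every one is W ⇒ L
n=26: can move to 13, which is L ⇒ W

26: W, 25: L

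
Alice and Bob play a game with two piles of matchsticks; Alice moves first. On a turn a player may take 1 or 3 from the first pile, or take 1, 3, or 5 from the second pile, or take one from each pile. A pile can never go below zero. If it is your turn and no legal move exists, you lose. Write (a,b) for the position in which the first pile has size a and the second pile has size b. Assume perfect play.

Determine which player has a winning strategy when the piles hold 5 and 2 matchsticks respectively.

Positions with no move are L. A position that does have a move is losing for the player to move precisely when every available move leads to a winning position for the opponent. Fill in the labels:
No move ever increases a pile, so every position that can arise here has a ≤ 5 and b ≤ 2; it is enough to label the cells with 0 ≤ a ≤ 5 and 0 ≤ b ≤ 2.
Every move lowers a or b (never raises either), so fill the grid row by row in increasing a, and left to right within a row: each cell's successors are then already labelled.
      b=0  b=1  b=2
a=0:    L    W    L
a=1:    W    W    W
a=2:    L    W    L
a=3:    W    W    W
a=4:    L    W    L
a=5:    W    W    W
Cells with no legal move (terminal, hence L): (0,0).
The remaining L cells, each justified by listing all of its moves:
(0,2): the only move is to (0,1)(W), a W ⇒ L
(2,0): the only move is to (1,0)(W), a W ⇒ L
(2,2): moves to (1,2)(W), (2,1)(W), (1,1)(W); every one is W ⇒ L
(4,0): moves to (3,0)(W), (1,0)(W); every one is W ⇒ L
(4,2): moves to (3,2)(W), (1,2)(W), (4,1)(W), (3,1)(W); every one is W ⇒ L
Every other cell has at least one move into one of the L cells above, so it is W.
The starting position (5,2) is W: Alice should move to (4,2), handing over an L position.

Alice wins.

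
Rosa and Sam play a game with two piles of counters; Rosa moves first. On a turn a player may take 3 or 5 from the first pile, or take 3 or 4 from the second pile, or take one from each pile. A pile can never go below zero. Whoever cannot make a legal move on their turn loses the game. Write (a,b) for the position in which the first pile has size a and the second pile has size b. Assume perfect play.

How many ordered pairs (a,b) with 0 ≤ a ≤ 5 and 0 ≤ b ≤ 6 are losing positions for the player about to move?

16

Use the standard recursion: the mover loses at a terminal position; elsewhere, the mover wins exactly when some move hands the opponent an L position.
Every move lowers a or b (never raises either), so fill the grid row by row in increasing a, and left to right within a row: each cell's successors are then already labelled.
      b=0  b=1  b=2  b=3  b=4  b=5  b=6
a=0:    L    L    L    W    W    W    W
a=1:    L    W    W    W    W    L    L
a=2:    L    W    L    W    W    W    W
a=3:    W    W    W    W    L    L    L
a=4:    W    L    L    L    W    W    W
a=5:    W    W    W    W    W    L    L
Cells with no legal move (terminal, hence L): (0,0), (0,1), (0,2), (1,0), (2,0).
The remaining L cells, each justified by listing all of its moves:
(1,5): →(1,2)(W), (1,1)(W), (0,4)(W) — all W, so L
(1,6): →(1,3)(W), (1,2)(W), (0,5)(W) — all W, so L
(2,2): →(1,1)(W) only, which is W, so L
(3,4): →(0,4)(W), (3,1)(W), (3,0)(W), (2,3)(W) — all W, so L
(3,5): →(0,5)(W), (3,2)(W), (3,1)(W), (2,4)(W) — all W, so L
(3,6): →(0,6)(W), (3,3)(W), (3,2)(W), (2,5)(W) — all W, so L
(4,1): →(1,1)(W), (3,0)(W) — all W, so L
(4,2): →(1,2)(W), (3,1)(W) — all W, so L
(4,3): →(1,3)(W), (4,0)(W), (3,2)(W) — all W, so L
(5,5): →(2,5)(W), (0,5)(W), (5,2)(W), (5,1)(W), (4,4)(W) — all W, so L
(5,6): →(2,6)(W), (0,6)(W), (5,3)(W), (5,2)(W), (4,5)(W) — all W, so L
Every other cell has at least one move into one of the L cells above, so it is W.
L cells per row: a=0: 3, a=1: 3, a=2: 2, a=3: 3, a=4: 3, a=5: 2; total 16.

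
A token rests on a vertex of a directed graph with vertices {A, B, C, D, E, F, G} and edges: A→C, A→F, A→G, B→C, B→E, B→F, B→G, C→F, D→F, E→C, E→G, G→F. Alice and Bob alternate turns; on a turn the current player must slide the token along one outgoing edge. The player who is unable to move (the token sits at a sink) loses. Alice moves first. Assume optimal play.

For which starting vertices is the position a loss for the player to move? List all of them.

Work bottom-up. With no move the player to move loses. Otherwise the position is W if at least one move leads to an L position for the opponent, and L if every move leads to a W.
Every edge goes from a vertex to one that appears earlier in the order F, C, G, E, A, D, B, so processing vertices in that order labels each vertex after all of its successors.
F: no outgoing edge → L
C: W (go to F, an L position)
G: W (go to F, an L position)
E: L (options G(W), C(W) are all W)
A: W (go to F, an L position)
D: W (go to F, an L position)
B: W (go to E, an L position)
Reading off the rows marked L gives the requested list; there are 2 such vertices.

E, F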